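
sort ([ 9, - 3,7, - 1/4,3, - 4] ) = [ - 4,- 3, - 1/4,3, 7,9 ]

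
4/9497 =4/9497=0.00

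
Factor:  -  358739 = - 19^1*79^1*239^1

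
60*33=1980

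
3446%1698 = 50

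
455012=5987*76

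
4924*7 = 34468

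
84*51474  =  4323816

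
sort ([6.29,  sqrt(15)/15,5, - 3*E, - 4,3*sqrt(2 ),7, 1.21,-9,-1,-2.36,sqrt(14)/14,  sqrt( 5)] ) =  [  -  9, - 3*E,-4,  -  2.36 ,-1 , sqrt( 15)/15,  sqrt (14)/14,1.21,sqrt(5 ),  3 *sqrt ( 2),5,6.29, 7 ]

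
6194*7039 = 43599566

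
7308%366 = 354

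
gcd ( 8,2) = 2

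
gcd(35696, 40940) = 92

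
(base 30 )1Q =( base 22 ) 2C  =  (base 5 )211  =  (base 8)70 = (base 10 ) 56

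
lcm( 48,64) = 192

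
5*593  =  2965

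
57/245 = 57/245  =  0.23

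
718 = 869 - 151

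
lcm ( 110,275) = 550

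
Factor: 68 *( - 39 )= -2^2*3^1*13^1 * 17^1 = -2652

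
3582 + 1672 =5254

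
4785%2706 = 2079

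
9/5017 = 9/5017 = 0.00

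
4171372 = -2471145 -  - 6642517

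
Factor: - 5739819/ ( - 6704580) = 2^(-2) * 5^(-1)*131^(-1)*853^( - 1 )*1913273^1 = 1913273/2234860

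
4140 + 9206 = 13346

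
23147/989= 23 + 400/989 = 23.40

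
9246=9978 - 732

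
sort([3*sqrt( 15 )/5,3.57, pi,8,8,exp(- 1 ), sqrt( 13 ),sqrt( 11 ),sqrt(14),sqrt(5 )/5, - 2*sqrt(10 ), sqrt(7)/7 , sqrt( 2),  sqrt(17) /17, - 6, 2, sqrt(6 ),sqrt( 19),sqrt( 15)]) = [- 2*sqrt(10), - 6,  sqrt( 17) /17,exp(-1 ),sqrt( 7)/7, sqrt(5)/5,sqrt(2),  2 , 3*sqrt ( 15)/5,sqrt( 6) , pi, sqrt ( 11),3.57,sqrt( 13), sqrt( 14 ),  sqrt(15 ),sqrt(19 ),8,8 ] 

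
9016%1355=886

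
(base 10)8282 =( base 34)75k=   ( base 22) h2a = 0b10000001011010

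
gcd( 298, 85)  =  1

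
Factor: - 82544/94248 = - 134/153= -2^1*3^( - 2) * 17^( -1) * 67^1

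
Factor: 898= 2^1*449^1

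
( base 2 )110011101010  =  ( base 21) 7a9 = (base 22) 6i6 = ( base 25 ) 576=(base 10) 3306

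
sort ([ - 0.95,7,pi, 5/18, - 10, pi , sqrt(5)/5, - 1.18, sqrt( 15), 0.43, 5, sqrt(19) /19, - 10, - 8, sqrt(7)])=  [ - 10, - 10,  -  8, - 1.18, - 0.95, sqrt( 19 ) /19,5/18,0.43,sqrt ( 5)/5, sqrt ( 7) , pi,  pi, sqrt (15), 5, 7]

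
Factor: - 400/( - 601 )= 2^4*5^2*601^( - 1)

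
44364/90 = 7394/15 = 492.93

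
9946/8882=1+532/4441  =  1.12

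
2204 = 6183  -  3979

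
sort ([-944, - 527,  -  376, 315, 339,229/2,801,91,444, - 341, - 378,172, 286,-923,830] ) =[ - 944,-923,  -  527,-378,-376,-341,91, 229/2,172,286,315,339,444,801,  830] 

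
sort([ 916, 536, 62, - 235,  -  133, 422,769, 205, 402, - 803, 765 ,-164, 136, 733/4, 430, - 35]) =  [ - 803, -235,-164, -133, - 35, 62, 136, 733/4, 205,402 , 422,430, 536,765 , 769, 916] 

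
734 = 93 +641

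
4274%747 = 539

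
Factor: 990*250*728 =2^5*3^2*  5^4*7^1*11^1*13^1=180180000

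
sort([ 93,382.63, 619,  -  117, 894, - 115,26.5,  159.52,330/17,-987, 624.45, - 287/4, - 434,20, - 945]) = [ - 987, - 945, - 434, - 117, - 115,-287/4, 330/17,20,26.5,  93,159.52,382.63, 619,624.45,  894] 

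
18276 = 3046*6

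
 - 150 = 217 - 367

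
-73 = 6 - 79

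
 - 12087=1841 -13928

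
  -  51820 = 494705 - 546525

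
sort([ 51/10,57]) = [ 51/10 , 57]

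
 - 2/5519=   -  2/5519 = - 0.00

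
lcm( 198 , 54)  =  594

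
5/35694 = 5/35694 = 0.00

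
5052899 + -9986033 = - 4933134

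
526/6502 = 263/3251  =  0.08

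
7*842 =5894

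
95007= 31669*3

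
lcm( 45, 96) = 1440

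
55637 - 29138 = 26499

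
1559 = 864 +695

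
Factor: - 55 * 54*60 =-178200 = -2^3*3^4  *5^2*11^1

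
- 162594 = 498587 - 661181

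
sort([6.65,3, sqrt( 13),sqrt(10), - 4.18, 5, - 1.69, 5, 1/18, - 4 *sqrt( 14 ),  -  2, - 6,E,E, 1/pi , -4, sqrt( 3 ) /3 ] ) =[  -  4* sqrt( 14 ), - 6, -4.18, - 4, - 2, - 1.69, 1/18 , 1/pi,sqrt(3)/3,E, E, 3,sqrt( 10 ),sqrt(13 ) , 5,5,  6.65]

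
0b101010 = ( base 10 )42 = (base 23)1J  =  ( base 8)52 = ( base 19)24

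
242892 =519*468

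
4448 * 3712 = 16510976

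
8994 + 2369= 11363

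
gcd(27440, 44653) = 7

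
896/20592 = 56/1287 = 0.04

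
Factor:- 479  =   - 479^1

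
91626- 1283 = 90343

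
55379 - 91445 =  - 36066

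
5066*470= 2381020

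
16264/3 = 16264/3 = 5421.33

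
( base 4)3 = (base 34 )3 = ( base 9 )3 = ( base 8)3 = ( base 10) 3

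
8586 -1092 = 7494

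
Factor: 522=2^1*3^2*29^1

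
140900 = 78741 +62159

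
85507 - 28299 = 57208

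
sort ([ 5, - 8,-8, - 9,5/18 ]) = [  -  9,-8, - 8, 5/18,5 ]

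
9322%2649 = 1375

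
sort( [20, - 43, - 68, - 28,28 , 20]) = [ - 68,-43,  -  28 , 20,20, 28]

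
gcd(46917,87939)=9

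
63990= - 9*( - 7110 ) 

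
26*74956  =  1948856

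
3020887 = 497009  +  2523878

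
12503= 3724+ 8779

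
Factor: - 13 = - 13^1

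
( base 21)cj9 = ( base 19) FF0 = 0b1011001000100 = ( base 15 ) 1a50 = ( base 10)5700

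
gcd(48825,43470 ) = 315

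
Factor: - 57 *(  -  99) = 5643 = 3^3 * 11^1*19^1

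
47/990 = 47/990 = 0.05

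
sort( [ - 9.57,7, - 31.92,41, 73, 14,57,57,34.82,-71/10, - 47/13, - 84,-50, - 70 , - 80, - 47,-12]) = [ - 84, - 80,  -  70, - 50, - 47 , - 31.92 , - 12 , -9.57,  -  71/10, - 47/13, 7,14,34.82 , 41,57, 57  ,  73 ]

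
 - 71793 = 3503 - 75296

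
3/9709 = 3/9709 = 0.00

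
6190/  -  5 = -1238/1  =  - 1238.00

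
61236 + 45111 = 106347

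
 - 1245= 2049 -3294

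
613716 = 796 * 771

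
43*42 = 1806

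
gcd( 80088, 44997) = 3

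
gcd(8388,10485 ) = 2097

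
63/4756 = 63/4756 =0.01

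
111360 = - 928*(-120 )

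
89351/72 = 89351/72 = 1240.99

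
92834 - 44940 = 47894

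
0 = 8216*0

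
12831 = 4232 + 8599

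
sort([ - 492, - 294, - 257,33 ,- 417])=[-492,  -  417, -294, - 257,33]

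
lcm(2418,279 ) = 7254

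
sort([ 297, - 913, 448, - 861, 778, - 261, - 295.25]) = [ - 913,  -  861, - 295.25,-261  ,  297, 448, 778]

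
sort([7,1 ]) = [1, 7 ]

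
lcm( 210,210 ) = 210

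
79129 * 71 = 5618159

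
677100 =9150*74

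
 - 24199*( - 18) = 435582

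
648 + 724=1372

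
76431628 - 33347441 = 43084187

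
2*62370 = 124740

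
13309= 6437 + 6872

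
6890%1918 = 1136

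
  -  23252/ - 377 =61  +  255/377 = 61.68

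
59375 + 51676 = 111051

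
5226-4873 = 353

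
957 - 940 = 17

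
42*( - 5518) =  - 231756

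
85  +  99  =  184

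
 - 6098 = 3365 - 9463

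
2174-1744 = 430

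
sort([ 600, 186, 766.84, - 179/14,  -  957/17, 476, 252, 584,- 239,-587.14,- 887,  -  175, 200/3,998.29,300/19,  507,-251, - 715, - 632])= [ - 887, -715,-632  ,- 587.14 ,-251, - 239,- 175,- 957/17, - 179/14,300/19, 200/3, 186, 252, 476,507,584,600,766.84,998.29 ]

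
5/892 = 5/892  =  0.01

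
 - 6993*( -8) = 55944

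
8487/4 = 2121 + 3/4 =2121.75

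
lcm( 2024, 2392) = 26312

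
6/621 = 2/207 = 0.01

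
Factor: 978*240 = 234720 = 2^5*3^2*5^1*163^1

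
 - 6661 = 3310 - 9971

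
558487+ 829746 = 1388233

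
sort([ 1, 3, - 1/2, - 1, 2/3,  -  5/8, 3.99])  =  [ - 1 ,  -  5/8, - 1/2, 2/3,  1, 3,3.99 ]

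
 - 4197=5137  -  9334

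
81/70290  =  9/7810 = 0.00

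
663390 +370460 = 1033850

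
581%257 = 67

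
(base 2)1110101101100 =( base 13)3575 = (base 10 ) 7532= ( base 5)220112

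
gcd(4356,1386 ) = 198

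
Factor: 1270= 2^1*5^1*127^1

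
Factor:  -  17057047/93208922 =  - 2^( - 1)*7^3*223^2*431^( - 1)*108131^( - 1)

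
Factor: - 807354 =  -  2^1*3^3*14951^1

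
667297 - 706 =666591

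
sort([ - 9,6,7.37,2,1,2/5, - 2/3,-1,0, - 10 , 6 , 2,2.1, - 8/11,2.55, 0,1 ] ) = [-10  , - 9, - 1 , - 8/11, - 2/3,0  ,  0 , 2/5 , 1, 1 , 2,2,2.1,2.55,6 , 6,7.37 ] 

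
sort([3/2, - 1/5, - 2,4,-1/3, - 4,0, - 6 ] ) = [ - 6, - 4, - 2 , - 1/3, - 1/5, 0, 3/2,4 ]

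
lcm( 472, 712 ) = 42008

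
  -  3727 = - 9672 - -5945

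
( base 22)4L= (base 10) 109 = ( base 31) 3G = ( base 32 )3D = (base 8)155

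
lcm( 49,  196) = 196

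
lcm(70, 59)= 4130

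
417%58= 11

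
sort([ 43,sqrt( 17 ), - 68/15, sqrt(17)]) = [-68/15,sqrt( 17 ),sqrt( 17 ),43]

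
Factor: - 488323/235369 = -11^1*103^1*431^1*235369^(  -  1 ) 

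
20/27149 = 20/27149 =0.00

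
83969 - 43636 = 40333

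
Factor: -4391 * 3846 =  - 16887786 = -2^1 * 3^1 * 641^1*4391^1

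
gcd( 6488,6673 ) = 1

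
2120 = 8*265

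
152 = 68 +84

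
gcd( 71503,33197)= 1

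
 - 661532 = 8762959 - 9424491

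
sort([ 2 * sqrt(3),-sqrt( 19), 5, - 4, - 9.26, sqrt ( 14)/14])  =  [ - 9.26, - sqrt ( 19), - 4, sqrt( 14)/14 , 2*sqrt(3) , 5]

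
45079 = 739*61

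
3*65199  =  195597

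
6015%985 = 105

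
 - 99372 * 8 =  - 794976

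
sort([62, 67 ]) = [62, 67] 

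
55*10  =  550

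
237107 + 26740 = 263847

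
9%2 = 1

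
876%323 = 230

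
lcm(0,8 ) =0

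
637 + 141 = 778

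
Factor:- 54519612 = -2^2*3^1*7^1*17^1 * 73^1*523^1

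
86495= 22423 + 64072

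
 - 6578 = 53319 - 59897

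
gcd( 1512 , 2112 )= 24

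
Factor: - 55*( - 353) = 19415 = 5^1*11^1*353^1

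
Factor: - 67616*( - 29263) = 2^5*13^1* 2113^1*2251^1 =1978647008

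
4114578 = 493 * 8346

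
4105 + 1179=5284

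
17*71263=1211471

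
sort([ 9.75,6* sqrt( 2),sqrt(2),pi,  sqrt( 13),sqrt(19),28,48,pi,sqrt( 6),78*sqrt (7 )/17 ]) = [ sqrt( 2 ),sqrt(6),  pi,pi,sqrt( 13 ), sqrt(19 ),6*  sqrt (2),9.75,  78*sqrt( 7 ) /17,28,48] 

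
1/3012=1/3012=0.00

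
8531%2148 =2087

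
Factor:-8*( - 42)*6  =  2016 = 2^5*3^2*7^1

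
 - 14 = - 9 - 5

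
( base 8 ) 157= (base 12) 93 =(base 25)4b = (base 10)111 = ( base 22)51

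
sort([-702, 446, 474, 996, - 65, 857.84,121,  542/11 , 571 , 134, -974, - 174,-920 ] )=[ - 974 ,  -  920, - 702,- 174,  -  65 , 542/11,  121, 134,  446,  474, 571, 857.84, 996] 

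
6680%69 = 56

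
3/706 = 3/706  =  0.00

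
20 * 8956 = 179120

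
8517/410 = 8517/410 = 20.77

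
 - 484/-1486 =242/743 = 0.33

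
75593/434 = 10799/62 = 174.18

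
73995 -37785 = 36210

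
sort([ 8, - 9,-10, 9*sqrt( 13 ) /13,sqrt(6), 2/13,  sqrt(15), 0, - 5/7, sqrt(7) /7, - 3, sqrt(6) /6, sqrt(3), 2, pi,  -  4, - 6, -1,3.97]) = [ - 10, - 9,- 6, - 4, -3, - 1, -5/7,0 , 2/13, sqrt( 7) /7, sqrt(6) /6,sqrt(3 ), 2, sqrt(6), 9*sqrt(13)/13, pi,sqrt( 15) , 3.97, 8]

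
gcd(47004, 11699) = 1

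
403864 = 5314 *76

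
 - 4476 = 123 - 4599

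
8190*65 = 532350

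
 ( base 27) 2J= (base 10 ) 73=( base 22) 37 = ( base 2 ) 1001001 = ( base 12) 61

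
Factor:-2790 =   -  2^1 * 3^2*5^1*31^1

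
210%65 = 15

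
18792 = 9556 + 9236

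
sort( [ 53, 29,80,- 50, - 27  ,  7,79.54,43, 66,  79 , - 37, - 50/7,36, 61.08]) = [-50, - 37,-27,-50/7, 7 , 29,36,43,53 , 61.08, 66, 79 , 79.54,80 ] 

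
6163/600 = 6163/600  =  10.27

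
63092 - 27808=35284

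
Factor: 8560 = 2^4*5^1* 107^1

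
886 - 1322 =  - 436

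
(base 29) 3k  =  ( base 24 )4B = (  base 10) 107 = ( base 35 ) 32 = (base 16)6b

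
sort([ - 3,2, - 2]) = [-3 , - 2, 2]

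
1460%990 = 470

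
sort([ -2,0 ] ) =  [ - 2,0] 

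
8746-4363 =4383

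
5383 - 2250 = 3133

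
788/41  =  19  +  9/41= 19.22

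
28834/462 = 14417/231  =  62.41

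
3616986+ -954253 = 2662733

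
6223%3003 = 217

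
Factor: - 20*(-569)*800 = 9104000 = 2^7*5^3*569^1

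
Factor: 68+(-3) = 65  =  5^1 * 13^1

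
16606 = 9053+7553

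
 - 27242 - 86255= - 113497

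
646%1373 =646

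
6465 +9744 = 16209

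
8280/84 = 98 + 4/7  =  98.57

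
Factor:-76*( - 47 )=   3572 = 2^2 * 19^1*  47^1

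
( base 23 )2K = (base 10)66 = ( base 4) 1002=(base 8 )102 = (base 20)36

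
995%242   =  27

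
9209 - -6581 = 15790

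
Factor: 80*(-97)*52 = -2^6*5^1*13^1*97^1 = -  403520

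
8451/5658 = 2817/1886 = 1.49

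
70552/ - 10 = -35276/5 = - 7055.20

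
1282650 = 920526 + 362124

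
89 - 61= 28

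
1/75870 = 1/75870 = 0.00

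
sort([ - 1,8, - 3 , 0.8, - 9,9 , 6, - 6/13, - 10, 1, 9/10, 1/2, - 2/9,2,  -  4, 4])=[ - 10,-9, - 4, - 3, - 1,  -  6/13,- 2/9, 1/2, 0.8 , 9/10,  1, 2, 4,6, 8,9]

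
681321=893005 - 211684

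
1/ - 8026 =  - 1/8026 = - 0.00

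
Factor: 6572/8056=2^ (  -  1 )*19^( - 1 ) * 31^1 = 31/38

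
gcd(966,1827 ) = 21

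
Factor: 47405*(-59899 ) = - 5^1*7^1*19^1 * 43^1*199^1*499^1  =  - 2839512095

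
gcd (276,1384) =4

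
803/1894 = 803/1894 = 0.42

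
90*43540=3918600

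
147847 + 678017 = 825864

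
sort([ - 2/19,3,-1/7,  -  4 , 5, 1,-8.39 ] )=[  -  8.39, - 4, -1/7, - 2/19, 1,3,5]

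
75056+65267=140323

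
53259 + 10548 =63807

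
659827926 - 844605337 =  - 184777411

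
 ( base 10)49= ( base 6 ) 121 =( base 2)110001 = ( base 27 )1M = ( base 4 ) 301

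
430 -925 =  - 495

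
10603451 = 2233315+8370136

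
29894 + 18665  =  48559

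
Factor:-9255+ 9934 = 679= 7^1* 97^1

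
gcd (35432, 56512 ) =8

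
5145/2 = 5145/2 = 2572.50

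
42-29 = 13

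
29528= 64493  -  34965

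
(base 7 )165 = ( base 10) 96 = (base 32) 30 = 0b1100000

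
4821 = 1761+3060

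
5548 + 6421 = 11969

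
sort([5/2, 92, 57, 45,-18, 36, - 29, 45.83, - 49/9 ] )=[ - 29, - 18, - 49/9,5/2, 36,45, 45.83, 57,92]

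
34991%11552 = 335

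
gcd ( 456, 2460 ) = 12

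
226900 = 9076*25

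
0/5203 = 0 = 0.00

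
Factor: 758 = 2^1 * 379^1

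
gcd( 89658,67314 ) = 6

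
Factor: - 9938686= - 2^1*1657^1*2999^1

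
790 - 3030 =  - 2240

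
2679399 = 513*5223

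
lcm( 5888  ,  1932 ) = 123648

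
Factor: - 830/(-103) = 2^1*5^1*83^1*103^( - 1)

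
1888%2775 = 1888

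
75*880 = 66000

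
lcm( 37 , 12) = 444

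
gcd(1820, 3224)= 52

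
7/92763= 7/92763 =0.00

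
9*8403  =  75627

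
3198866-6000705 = -2801839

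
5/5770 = 1/1154 = 0.00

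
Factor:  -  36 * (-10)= 360 = 2^3*3^2 * 5^1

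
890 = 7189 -6299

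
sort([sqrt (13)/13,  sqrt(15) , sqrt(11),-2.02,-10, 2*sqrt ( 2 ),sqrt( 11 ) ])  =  [-10, - 2.02,sqrt (13 )/13 , 2*sqrt(2 ), sqrt(11),sqrt( 11 ), sqrt(15 ) ]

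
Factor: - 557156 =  - 2^2 * 19^1*7331^1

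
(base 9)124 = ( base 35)2X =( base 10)103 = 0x67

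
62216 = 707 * 88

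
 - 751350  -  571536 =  - 1322886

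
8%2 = 0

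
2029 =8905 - 6876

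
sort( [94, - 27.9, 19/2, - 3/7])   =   [ - 27.9, - 3/7,19/2,94]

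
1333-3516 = - 2183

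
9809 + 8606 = 18415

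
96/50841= 32/16947 = 0.00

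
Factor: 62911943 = 62911943^1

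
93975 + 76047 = 170022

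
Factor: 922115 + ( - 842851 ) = 79264 = 2^5 * 2477^1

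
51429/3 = 17143  =  17143.00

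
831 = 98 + 733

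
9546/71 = 134+ 32/71=   134.45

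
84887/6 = 14147 + 5/6  =  14147.83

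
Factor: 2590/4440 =7/12 = 2^( - 2)*3^( - 1)*7^1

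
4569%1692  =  1185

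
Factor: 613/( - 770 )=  - 2^(- 1)*5^ ( - 1)*7^( - 1) * 11^( - 1)*613^1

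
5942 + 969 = 6911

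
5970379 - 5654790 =315589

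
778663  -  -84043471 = 84822134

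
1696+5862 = 7558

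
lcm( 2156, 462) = 6468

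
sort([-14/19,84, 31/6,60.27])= [ - 14/19,31/6,60.27,84] 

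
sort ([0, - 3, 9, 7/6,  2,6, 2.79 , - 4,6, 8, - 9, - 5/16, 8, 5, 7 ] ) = [ - 9,-4, - 3, - 5/16, 0, 7/6,2,2.79, 5,6, 6,7,8, 8, 9 ] 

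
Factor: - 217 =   -  7^1*31^1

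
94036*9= 846324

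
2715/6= 905/2 = 452.50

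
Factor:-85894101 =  - 3^4*1060421^1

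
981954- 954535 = 27419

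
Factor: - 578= -2^1 * 17^2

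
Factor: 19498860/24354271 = 2^2*3^3*5^1*36109^1*24354271^ (- 1) 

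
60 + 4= 64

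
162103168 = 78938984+83164184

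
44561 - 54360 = - 9799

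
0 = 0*64222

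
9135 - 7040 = 2095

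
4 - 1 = 3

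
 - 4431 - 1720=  - 6151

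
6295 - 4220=2075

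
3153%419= 220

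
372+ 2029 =2401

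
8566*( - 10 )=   -  85660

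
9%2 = 1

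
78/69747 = 26/23249 = 0.00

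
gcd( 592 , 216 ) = 8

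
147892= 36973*4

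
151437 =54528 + 96909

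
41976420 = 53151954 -11175534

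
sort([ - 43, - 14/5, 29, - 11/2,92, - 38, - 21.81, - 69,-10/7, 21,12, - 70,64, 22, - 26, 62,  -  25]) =[ - 70,  -  69, - 43,-38, - 26 , - 25 , -21.81, -11/2,-14/5, - 10/7,12,21 , 22, 29, 62, 64, 92]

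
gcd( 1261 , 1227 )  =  1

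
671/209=3+4/19 = 3.21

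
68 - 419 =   -  351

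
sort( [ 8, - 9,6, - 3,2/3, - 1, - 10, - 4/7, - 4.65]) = [- 10, - 9, - 4.65, - 3, - 1, - 4/7 , 2/3, 6,8]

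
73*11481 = 838113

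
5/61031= 5/61031 = 0.00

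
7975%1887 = 427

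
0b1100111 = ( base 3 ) 10211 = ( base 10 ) 103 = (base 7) 205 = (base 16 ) 67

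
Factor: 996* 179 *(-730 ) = - 2^3 * 3^1*  5^1*73^1*83^1*179^1=- 130147320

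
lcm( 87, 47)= 4089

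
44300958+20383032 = 64683990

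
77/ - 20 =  - 77/20 = -  3.85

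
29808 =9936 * 3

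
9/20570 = 9/20570 = 0.00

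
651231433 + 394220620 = 1045452053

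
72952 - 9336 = 63616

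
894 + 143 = 1037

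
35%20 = 15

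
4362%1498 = 1366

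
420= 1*420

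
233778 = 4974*47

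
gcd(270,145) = 5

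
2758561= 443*6227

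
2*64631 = 129262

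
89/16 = 5 + 9/16 = 5.56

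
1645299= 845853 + 799446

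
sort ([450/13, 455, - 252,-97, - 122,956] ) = [ - 252, - 122, - 97,450/13 , 455,  956 ]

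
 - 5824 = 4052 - 9876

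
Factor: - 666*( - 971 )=646686=2^1*3^2* 37^1*971^1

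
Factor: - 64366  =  - 2^1*32183^1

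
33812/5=33812/5 = 6762.40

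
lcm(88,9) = 792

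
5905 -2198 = 3707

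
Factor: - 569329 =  - 149^1*3821^1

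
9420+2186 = 11606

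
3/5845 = 3/5845  =  0.00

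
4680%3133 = 1547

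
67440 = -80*( - 843)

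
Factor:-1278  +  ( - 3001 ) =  - 11^1 * 389^1 = - 4279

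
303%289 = 14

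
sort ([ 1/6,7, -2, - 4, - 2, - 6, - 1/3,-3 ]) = [ - 6, - 4, - 3, - 2, - 2,-1/3, 1/6, 7 ] 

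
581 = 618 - 37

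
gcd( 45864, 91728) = 45864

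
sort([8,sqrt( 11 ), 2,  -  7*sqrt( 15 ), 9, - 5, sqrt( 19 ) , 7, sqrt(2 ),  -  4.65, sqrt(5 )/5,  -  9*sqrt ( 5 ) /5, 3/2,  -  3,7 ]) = [-7*sqrt(15) ,  -  5 ,  -  4.65, - 9*sqrt(5) /5,  -  3, sqrt (5 )/5,sqrt ( 2), 3/2, 2,sqrt (11), sqrt( 19 ), 7, 7, 8, 9 ]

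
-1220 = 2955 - 4175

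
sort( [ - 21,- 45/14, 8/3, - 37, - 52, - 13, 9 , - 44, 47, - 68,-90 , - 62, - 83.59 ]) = [-90, - 83.59, - 68,-62 , - 52, - 44, - 37,  -  21,-13, - 45/14, 8/3,  9, 47 ]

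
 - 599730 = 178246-777976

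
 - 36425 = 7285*( - 5 )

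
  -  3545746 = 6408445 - 9954191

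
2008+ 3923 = 5931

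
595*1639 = 975205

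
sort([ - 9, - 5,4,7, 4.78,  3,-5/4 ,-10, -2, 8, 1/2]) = [ - 10,-9, - 5, - 2, - 5/4, 1/2 , 3, 4, 4.78,7, 8 ] 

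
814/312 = 2 + 95/156  =  2.61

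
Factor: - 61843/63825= -3^ (  -  1) * 5^ ( - 2)*23^ (  -  1 )*  37^(-1 )*61843^1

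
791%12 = 11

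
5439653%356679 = 89468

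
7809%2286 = 951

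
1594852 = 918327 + 676525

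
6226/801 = 6226/801 = 7.77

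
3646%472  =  342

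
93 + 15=108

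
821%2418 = 821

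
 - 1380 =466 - 1846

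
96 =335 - 239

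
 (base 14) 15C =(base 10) 278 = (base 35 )7X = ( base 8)426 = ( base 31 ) 8U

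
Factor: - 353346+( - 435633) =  - 3^1 * 181^1 * 1453^1=- 788979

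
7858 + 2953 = 10811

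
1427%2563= 1427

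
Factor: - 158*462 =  -2^2*3^1*7^1 *11^1 * 79^1 = -  72996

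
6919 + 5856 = 12775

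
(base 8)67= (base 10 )55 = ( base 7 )106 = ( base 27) 21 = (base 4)313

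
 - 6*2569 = - 15414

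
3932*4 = 15728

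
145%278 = 145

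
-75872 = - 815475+739603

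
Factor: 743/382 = 2^( - 1) * 191^(-1 )*743^1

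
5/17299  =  5/17299 = 0.00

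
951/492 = 1+153/164 = 1.93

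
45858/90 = 509 + 8/15 = 509.53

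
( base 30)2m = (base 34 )2e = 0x52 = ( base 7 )145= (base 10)82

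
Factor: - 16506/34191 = -2^1*7^1 * 29^( - 1) = -14/29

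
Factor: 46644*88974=2^3 * 3^3*13^2*23^1 * 4943^1  =  4150103256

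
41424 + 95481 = 136905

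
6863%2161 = 380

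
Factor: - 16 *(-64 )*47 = 2^10*47^1 = 48128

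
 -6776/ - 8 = 847 + 0/1=847.00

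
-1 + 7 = 6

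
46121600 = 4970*9280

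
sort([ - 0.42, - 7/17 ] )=[ - 0.42, - 7/17 ]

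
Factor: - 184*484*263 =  - 23421728 = - 2^5 * 11^2*23^1*263^1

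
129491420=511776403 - 382284983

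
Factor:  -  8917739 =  - 31^1 * 287669^1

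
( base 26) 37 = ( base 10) 85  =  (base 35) 2F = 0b1010101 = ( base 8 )125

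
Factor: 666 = 2^1*3^2*37^1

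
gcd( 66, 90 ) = 6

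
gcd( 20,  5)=5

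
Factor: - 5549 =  - 31^1 * 179^1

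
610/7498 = 305/3749  =  0.08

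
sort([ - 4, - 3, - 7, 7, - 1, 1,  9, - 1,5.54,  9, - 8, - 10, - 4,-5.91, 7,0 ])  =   [ - 10, - 8,-7, - 5.91, - 4, - 4, - 3, - 1, - 1,0, 1,5.54,7,7,9,9 ] 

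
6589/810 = 6589/810 = 8.13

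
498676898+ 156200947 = 654877845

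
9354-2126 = 7228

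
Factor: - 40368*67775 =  - 2^4*3^1 * 5^2 * 29^2*2711^1 = -2735941200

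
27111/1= 27111  =  27111.00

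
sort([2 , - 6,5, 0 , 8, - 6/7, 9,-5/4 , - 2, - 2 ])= [ - 6, - 2 , - 2 , - 5/4, - 6/7 , 0 , 2 , 5,8, 9] 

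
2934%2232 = 702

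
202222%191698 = 10524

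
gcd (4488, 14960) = 1496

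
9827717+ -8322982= 1504735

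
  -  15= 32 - 47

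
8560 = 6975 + 1585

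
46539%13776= 5211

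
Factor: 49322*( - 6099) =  -300814878 = - 2^1 *3^1 * 7^1* 13^1*19^1*107^1*271^1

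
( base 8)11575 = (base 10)4989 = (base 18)F73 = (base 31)55T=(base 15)1729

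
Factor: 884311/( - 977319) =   -  3^( - 3)*7^(-1 )*5171^( - 1)*884311^1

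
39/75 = 13/25=0.52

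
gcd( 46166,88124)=2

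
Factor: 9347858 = 2^1 * 13^1*17^1*21149^1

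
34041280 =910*37408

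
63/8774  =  63/8774 = 0.01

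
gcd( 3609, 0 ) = 3609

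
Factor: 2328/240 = 97/10 = 2^ (- 1 )  *5^( - 1) * 97^1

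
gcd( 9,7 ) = 1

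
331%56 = 51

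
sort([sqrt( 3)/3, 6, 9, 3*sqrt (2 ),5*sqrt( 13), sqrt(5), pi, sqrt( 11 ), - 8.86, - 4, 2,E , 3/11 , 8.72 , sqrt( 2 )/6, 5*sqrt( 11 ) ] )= [ - 8.86 , - 4, sqrt( 2 )/6,3/11 , sqrt( 3) /3, 2, sqrt(5 ), E,pi , sqrt( 11), 3*sqrt( 2 ), 6, 8.72, 9, 5*sqrt(11),  5*sqrt( 13)] 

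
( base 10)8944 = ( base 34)7p2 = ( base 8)21360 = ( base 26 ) d60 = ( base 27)c77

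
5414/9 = 601+ 5/9 = 601.56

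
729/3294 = 27/122= 0.22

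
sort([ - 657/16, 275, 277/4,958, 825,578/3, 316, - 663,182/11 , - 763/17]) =[ - 663, - 763/17,  -  657/16, 182/11,277/4,578/3, 275, 316, 825, 958] 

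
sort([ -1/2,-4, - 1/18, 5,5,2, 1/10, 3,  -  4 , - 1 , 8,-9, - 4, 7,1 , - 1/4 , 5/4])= [ - 9, - 4, -4,-4, - 1,-1/2, - 1/4 , - 1/18, 1/10, 1,5/4 , 2,3,  5 , 5,  7,8]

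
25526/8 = 3190+3/4 = 3190.75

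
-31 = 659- 690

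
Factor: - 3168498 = -2^1*3^1 * 43^1*12281^1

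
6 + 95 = 101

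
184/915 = 184/915  =  0.20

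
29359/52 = 29359/52 = 564.60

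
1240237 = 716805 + 523432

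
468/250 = 1 + 109/125=1.87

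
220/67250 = 22/6725 = 0.00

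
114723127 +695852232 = 810575359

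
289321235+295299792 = 584621027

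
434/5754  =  31/411 = 0.08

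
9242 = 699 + 8543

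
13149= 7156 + 5993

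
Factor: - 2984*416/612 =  - 2^6 * 3^ (-2)*13^1*17^( - 1 )*373^1   =  - 310336/153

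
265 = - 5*(-53)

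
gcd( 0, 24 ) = 24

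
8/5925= 8/5925= 0.00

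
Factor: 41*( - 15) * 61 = -3^1*5^1*41^1* 61^1=-37515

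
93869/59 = 1591 = 1591.00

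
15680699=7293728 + 8386971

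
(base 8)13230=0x1698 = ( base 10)5784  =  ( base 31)60I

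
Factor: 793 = 13^1*61^1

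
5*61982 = 309910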